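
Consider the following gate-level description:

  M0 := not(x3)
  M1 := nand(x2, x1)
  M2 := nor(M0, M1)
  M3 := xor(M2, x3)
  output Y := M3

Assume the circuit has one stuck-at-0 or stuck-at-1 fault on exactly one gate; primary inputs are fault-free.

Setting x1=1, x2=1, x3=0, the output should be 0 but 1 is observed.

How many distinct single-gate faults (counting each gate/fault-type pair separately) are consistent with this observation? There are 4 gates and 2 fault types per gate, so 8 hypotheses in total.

3

Fault-free: M0=1, M1=0, M2=0, M3=0 → 0. Observed 1.
  M0 stuck-at-0: output 1 ✓
  M0 stuck-at-1: output 0 ✗
  M1 stuck-at-0: output 0 ✗
  M1 stuck-at-1: output 0 ✗
  M2 stuck-at-0: output 0 ✗
  M2 stuck-at-1: output 1 ✓
  M3 stuck-at-0: output 0 ✗
  M3 stuck-at-1: output 1 ✓
Consistent faults: {M0 stuck-at-0, M2 stuck-at-1, M3 stuck-at-1} — 3 in all.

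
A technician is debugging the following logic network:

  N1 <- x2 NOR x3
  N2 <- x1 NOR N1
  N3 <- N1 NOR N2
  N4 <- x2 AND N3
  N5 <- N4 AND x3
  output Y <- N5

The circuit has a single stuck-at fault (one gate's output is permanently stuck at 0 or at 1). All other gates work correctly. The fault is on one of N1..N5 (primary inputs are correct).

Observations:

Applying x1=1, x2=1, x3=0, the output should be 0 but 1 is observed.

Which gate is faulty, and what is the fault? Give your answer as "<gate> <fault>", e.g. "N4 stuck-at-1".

N5 stuck-at-1

Fault-free values for test 1 (x1=1, x2=1, x3=0): N1=0, N2=0, N3=1, N4=1, N5=0, giving Y=0. Observed 1.
Test 1: faults giving observed 1 are {N5 stuck-at-1}.
Only N5 stuck-at-1 is consistent with every test.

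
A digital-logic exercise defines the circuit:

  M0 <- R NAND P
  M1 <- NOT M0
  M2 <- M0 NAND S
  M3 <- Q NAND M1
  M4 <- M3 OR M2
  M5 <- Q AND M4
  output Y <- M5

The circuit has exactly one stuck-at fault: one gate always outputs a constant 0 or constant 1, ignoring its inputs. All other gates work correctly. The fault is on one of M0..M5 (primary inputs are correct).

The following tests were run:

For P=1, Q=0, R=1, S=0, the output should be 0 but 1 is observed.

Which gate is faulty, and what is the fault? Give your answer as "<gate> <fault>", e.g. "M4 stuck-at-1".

Fault-free values for test 1 (P=1, Q=0, R=1, S=0): M0=0, M1=1, M2=1, M3=1, M4=1, M5=0, giving Y=0. Observed 1.
Test 1: faults giving observed 1 are {M5 stuck-at-1}.
Only M5 stuck-at-1 is consistent with every test.

M5 stuck-at-1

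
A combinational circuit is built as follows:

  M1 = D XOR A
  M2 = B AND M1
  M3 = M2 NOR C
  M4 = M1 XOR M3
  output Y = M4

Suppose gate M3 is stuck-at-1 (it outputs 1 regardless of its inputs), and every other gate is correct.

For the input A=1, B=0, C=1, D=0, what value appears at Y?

0

Propagate with M3 forced: M1=1, M2=0, M3=1 [stuck-at-1], M4=0.
So Y = 0. (Without the fault it would be 1.)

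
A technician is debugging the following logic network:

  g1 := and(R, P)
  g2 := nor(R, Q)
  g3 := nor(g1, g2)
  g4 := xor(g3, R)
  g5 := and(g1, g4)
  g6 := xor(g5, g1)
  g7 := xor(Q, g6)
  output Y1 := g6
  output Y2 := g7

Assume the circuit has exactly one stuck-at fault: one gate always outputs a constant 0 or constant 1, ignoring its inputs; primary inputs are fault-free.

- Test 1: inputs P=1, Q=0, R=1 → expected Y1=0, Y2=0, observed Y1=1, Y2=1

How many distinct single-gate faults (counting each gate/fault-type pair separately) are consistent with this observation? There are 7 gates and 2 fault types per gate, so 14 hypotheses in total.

Fault-free: g1=1, g2=0, g3=0, g4=1, g5=1, g6=0, g7=0 → Y1=0, Y2=0. Observed Y1=1, Y2=1.
  g1 stuck-at-0: output Y1=0, Y2=0 ✗
  g1 stuck-at-1: output Y1=0, Y2=0 ✗
  g2 stuck-at-0: output Y1=0, Y2=0 ✗
  g2 stuck-at-1: output Y1=0, Y2=0 ✗
  g3 stuck-at-0: output Y1=0, Y2=0 ✗
  g3 stuck-at-1: output Y1=1, Y2=1 ✓
  g4 stuck-at-0: output Y1=1, Y2=1 ✓
  g4 stuck-at-1: output Y1=0, Y2=0 ✗
  g5 stuck-at-0: output Y1=1, Y2=1 ✓
  g5 stuck-at-1: output Y1=0, Y2=0 ✗
  g6 stuck-at-0: output Y1=0, Y2=0 ✗
  g6 stuck-at-1: output Y1=1, Y2=1 ✓
  g7 stuck-at-0: output Y1=0, Y2=0 ✗
  g7 stuck-at-1: output Y1=0, Y2=1 ✗
Consistent faults: {g3 stuck-at-1, g4 stuck-at-0, g5 stuck-at-0, g6 stuck-at-1} — 4 in all.

4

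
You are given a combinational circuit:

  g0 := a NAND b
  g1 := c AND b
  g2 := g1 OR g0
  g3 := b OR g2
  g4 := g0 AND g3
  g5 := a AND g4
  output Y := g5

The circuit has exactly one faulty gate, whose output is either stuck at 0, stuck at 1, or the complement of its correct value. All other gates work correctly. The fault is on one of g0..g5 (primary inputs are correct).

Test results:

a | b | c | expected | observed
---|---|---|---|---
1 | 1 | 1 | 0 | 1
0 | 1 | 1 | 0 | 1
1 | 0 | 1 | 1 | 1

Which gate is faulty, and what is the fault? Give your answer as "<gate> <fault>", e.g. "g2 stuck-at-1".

Fault-free values for test 1 (a=1, b=1, c=1): g0=0, g1=1, g2=1, g3=1, g4=0, g5=0, giving Y=0. Observed 1.
Test 1: faults giving observed 1 are {g0 stuck-at-1, g0 inverted output, g4 stuck-at-1, g4 inverted output, g5 stuck-at-1, g5 inverted output}.
Test 2 (a=0, b=1, c=1): fault-free g0=1, g1=1, g2=1, g3=1, g4=1, g5=0 → 0; observed 1. Eliminates g0 stuck-at-1, g0 inverted output, g4 stuck-at-1, g4 inverted output.
Test 3 (a=1, b=0, c=1): fault-free g0=1, g1=0, g2=1, g3=1, g4=1, g5=1 → 1; observed 1. Eliminates g5 inverted output.
Only g5 stuck-at-1 is consistent with every test.

g5 stuck-at-1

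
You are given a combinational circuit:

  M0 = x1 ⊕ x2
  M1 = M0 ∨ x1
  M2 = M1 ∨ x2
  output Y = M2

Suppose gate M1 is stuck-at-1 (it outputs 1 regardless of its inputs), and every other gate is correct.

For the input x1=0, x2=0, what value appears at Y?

1

Propagate with M1 forced: M0=0, M1=1 [stuck-at-1], M2=1.
So Y = 1. (Without the fault it would be 0.)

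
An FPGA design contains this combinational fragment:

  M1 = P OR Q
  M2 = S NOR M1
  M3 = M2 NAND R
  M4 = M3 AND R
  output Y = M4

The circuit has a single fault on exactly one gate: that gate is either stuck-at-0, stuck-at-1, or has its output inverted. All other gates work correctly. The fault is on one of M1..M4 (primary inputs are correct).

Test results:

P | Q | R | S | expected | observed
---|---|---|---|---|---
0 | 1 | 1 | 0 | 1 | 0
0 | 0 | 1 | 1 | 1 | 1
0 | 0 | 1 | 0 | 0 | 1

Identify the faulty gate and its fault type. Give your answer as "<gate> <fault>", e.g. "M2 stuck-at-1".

Fault-free values for test 1 (P=0, Q=1, R=1, S=0): M1=1, M2=0, M3=1, M4=1, giving Y=1. Observed 0.
Test 1: faults giving observed 0 are {M1 stuck-at-0, M1 inverted output, M2 stuck-at-1, M2 inverted output, M3 stuck-at-0, M3 inverted output, M4 stuck-at-0, M4 inverted output}.
Test 2 (P=0, Q=0, R=1, S=1): fault-free M1=0, M2=0, M3=1, M4=1 → 1; observed 1. Eliminates M2 stuck-at-1, M2 inverted output, M3 stuck-at-0, M3 inverted output, M4 stuck-at-0, M4 inverted output.
Test 3 (P=0, Q=0, R=1, S=0): fault-free M1=0, M2=1, M3=0, M4=0 → 0; observed 1. Eliminates M1 stuck-at-0.
Only M1 inverted output is consistent with every test.

M1 inverted output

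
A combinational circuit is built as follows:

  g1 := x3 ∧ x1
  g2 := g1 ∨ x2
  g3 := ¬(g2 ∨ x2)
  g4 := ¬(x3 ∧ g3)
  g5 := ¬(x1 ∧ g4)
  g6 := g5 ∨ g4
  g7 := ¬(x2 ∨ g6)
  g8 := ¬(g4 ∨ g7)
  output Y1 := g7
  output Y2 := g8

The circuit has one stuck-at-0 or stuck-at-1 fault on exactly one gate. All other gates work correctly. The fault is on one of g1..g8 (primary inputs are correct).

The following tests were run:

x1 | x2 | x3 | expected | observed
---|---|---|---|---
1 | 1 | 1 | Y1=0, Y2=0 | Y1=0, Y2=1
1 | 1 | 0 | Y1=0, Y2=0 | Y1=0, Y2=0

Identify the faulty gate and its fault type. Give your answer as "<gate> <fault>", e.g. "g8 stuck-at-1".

Fault-free values for test 1 (x1=1, x2=1, x3=1): g1=1, g2=1, g3=0, g4=1, g5=0, g6=1, g7=0, g8=0, giving Y1=0, Y2=0. Observed Y1=0, Y2=1.
Test 1: faults giving observed Y1=0, Y2=1 are {g3 stuck-at-1, g4 stuck-at-0, g8 stuck-at-1}.
Test 2 (x1=1, x2=1, x3=0): fault-free g1=0, g2=1, g3=0, g4=1, g5=0, g6=1, g7=0, g8=0 → Y1=0, Y2=0; observed Y1=0, Y2=0. Eliminates g4 stuck-at-0, g8 stuck-at-1.
Only g3 stuck-at-1 is consistent with every test.

g3 stuck-at-1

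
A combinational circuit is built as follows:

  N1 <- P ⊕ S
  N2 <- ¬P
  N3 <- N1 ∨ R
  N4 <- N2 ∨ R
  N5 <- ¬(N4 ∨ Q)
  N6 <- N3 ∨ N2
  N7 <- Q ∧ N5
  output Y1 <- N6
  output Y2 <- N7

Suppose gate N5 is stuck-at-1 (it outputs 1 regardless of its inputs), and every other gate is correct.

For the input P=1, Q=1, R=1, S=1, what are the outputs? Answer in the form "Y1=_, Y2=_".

Y1=1, Y2=1

Propagate with N5 forced: N1=0, N2=0, N3=1, N4=1, N5=1 [stuck-at-1], N6=1, N7=1.
So the outputs are Y1=1, Y2=1. (Without the fault they would be Y1=1, Y2=0.)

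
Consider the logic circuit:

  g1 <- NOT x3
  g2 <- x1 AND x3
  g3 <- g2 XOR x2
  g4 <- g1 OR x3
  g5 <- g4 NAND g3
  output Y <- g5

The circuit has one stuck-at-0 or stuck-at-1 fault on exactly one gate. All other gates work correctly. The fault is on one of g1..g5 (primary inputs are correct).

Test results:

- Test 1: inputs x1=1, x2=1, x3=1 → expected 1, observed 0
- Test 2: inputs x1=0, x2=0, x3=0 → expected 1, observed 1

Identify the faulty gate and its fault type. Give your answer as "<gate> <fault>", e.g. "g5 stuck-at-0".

g2 stuck-at-0

Fault-free values for test 1 (x1=1, x2=1, x3=1): g1=0, g2=1, g3=0, g4=1, g5=1, giving Y=1. Observed 0.
Test 1: faults giving observed 0 are {g2 stuck-at-0, g3 stuck-at-1, g5 stuck-at-0}.
Test 2 (x1=0, x2=0, x3=0): fault-free g1=1, g2=0, g3=0, g4=1, g5=1 → 1; observed 1. Eliminates g3 stuck-at-1, g5 stuck-at-0.
Only g2 stuck-at-0 is consistent with every test.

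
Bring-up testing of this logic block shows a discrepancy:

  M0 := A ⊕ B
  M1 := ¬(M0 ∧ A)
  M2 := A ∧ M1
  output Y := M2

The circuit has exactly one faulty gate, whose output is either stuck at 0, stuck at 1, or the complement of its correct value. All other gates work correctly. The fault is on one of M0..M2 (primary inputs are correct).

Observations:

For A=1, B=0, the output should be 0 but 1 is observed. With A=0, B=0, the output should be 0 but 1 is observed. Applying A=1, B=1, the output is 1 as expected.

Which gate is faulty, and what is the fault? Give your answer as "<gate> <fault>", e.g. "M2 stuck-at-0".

M2 stuck-at-1

Fault-free values for test 1 (A=1, B=0): M0=1, M1=0, M2=0, giving Y=0. Observed 1.
Test 1: faults giving observed 1 are {M0 stuck-at-0, M0 inverted output, M1 stuck-at-1, M1 inverted output, M2 stuck-at-1, M2 inverted output}.
Test 2 (A=0, B=0): fault-free M0=0, M1=1, M2=0 → 0; observed 1. Eliminates M0 stuck-at-0, M0 inverted output, M1 stuck-at-1, M1 inverted output.
Test 3 (A=1, B=1): fault-free M0=0, M1=1, M2=1 → 1; observed 1. Eliminates M2 inverted output.
Only M2 stuck-at-1 is consistent with every test.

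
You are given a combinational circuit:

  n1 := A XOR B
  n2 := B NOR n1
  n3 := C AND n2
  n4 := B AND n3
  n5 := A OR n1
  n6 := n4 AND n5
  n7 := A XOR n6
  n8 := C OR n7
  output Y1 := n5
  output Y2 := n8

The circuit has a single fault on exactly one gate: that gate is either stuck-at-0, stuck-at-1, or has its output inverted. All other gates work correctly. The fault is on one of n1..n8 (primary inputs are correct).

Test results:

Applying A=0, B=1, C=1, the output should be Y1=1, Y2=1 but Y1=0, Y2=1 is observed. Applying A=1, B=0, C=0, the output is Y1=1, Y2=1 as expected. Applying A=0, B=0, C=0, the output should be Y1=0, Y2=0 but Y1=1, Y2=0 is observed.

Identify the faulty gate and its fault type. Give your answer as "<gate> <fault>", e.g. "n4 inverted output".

Fault-free values for test 1 (A=0, B=1, C=1): n1=1, n2=0, n3=0, n4=0, n5=1, n6=0, n7=0, n8=1, giving Y1=1, Y2=1. Observed Y1=0, Y2=1.
Test 1: faults giving observed Y1=0, Y2=1 are {n1 stuck-at-0, n1 inverted output, n5 stuck-at-0, n5 inverted output}.
Test 2 (A=1, B=0, C=0): fault-free n1=1, n2=0, n3=0, n4=0, n5=1, n6=0, n7=1, n8=1 → Y1=1, Y2=1; observed Y1=1, Y2=1. Eliminates n5 stuck-at-0, n5 inverted output.
Test 3 (A=0, B=0, C=0): fault-free n1=0, n2=1, n3=0, n4=0, n5=0, n6=0, n7=0, n8=0 → Y1=0, Y2=0; observed Y1=1, Y2=0. Eliminates n1 stuck-at-0.
Only n1 inverted output is consistent with every test.

n1 inverted output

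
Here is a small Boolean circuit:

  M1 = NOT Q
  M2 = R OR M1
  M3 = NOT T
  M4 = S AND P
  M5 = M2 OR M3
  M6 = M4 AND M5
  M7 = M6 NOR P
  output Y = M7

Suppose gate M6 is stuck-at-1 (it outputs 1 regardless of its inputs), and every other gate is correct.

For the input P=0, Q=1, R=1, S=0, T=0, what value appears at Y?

Propagate with M6 forced: M1=0, M2=1, M3=1, M4=0, M5=1, M6=1 [stuck-at-1], M7=0.
So Y = 0. (Without the fault it would be 1.)

0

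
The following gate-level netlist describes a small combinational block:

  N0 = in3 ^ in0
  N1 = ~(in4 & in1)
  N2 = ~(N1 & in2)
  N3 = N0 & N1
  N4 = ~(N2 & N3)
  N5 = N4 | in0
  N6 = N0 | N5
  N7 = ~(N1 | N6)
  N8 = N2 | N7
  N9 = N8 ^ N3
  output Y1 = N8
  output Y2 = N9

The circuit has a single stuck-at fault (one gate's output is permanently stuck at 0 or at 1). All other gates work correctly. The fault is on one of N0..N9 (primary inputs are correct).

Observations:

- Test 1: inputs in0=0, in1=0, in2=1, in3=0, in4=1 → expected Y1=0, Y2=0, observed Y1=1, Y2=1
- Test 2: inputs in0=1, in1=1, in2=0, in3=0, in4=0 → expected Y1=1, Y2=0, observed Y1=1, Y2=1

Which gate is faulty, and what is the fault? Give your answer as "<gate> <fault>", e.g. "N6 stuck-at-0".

N1 stuck-at-0

Fault-free values for test 1 (in0=0, in1=0, in2=1, in3=0, in4=1): N0=0, N1=1, N2=0, N3=0, N4=1, N5=1, N6=1, N7=0, N8=0, N9=0, giving Y1=0, Y2=0. Observed Y1=1, Y2=1.
Test 1: faults giving observed Y1=1, Y2=1 are {N1 stuck-at-0, N2 stuck-at-1, N7 stuck-at-1, N8 stuck-at-1}.
Test 2 (in0=1, in1=1, in2=0, in3=0, in4=0): fault-free N0=1, N1=1, N2=1, N3=1, N4=0, N5=1, N6=1, N7=0, N8=1, N9=0 → Y1=1, Y2=0; observed Y1=1, Y2=1. Eliminates N2 stuck-at-1, N7 stuck-at-1, N8 stuck-at-1.
Only N1 stuck-at-0 is consistent with every test.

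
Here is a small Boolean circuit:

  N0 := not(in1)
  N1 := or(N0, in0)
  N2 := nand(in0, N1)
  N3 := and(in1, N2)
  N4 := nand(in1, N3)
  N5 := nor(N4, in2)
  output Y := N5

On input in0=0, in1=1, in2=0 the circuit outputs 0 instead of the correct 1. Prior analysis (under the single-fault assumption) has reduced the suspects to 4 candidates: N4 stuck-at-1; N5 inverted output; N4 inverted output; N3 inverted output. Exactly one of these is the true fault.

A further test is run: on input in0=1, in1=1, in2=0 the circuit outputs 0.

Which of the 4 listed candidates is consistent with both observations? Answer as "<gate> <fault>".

Evaluate each candidate on input in0=1, in1=1, in2=0:
  N4 stuck-at-1: N0=0, N1=1, N2=0, N3=0, N4=1 [stuck-at-1], N5=0 → 0 — matches
  N5 inverted output: N0=0, N1=1, N2=0, N3=0, N4=1, N5=1 [inverted output] → 1 — eliminated
  N4 inverted output: N0=0, N1=1, N2=0, N3=0, N4=0 [inverted output], N5=1 → 1 — eliminated
  N3 inverted output: N0=0, N1=1, N2=0, N3=1 [inverted output], N4=0, N5=1 → 1 — eliminated
Only N4 stuck-at-1 reproduces the observed 0.

N4 stuck-at-1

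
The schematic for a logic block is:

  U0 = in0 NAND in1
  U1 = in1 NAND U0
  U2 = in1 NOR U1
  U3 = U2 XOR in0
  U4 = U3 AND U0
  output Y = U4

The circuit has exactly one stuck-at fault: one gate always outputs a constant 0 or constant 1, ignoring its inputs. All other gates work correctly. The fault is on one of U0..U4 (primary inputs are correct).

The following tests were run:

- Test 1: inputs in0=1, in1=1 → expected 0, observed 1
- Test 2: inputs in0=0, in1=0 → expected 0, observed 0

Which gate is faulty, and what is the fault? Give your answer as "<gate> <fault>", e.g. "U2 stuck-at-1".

Fault-free values for test 1 (in0=1, in1=1): U0=0, U1=1, U2=0, U3=1, U4=0, giving Y=0. Observed 1.
Test 1: faults giving observed 1 are {U0 stuck-at-1, U4 stuck-at-1}.
Test 2 (in0=0, in1=0): fault-free U0=1, U1=1, U2=0, U3=0, U4=0 → 0; observed 0. Eliminates U4 stuck-at-1.
Only U0 stuck-at-1 is consistent with every test.

U0 stuck-at-1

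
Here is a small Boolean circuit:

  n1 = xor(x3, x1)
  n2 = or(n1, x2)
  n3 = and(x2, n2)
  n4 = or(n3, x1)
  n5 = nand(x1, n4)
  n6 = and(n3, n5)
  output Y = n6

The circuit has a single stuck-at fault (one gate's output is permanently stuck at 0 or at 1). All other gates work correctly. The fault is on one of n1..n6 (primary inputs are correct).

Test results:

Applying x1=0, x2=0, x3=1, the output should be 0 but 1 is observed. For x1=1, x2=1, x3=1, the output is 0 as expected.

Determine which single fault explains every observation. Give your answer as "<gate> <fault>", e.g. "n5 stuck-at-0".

n3 stuck-at-1

Fault-free values for test 1 (x1=0, x2=0, x3=1): n1=1, n2=1, n3=0, n4=0, n5=1, n6=0, giving Y=0. Observed 1.
Test 1: faults giving observed 1 are {n3 stuck-at-1, n6 stuck-at-1}.
Test 2 (x1=1, x2=1, x3=1): fault-free n1=0, n2=1, n3=1, n4=1, n5=0, n6=0 → 0; observed 0. Eliminates n6 stuck-at-1.
Only n3 stuck-at-1 is consistent with every test.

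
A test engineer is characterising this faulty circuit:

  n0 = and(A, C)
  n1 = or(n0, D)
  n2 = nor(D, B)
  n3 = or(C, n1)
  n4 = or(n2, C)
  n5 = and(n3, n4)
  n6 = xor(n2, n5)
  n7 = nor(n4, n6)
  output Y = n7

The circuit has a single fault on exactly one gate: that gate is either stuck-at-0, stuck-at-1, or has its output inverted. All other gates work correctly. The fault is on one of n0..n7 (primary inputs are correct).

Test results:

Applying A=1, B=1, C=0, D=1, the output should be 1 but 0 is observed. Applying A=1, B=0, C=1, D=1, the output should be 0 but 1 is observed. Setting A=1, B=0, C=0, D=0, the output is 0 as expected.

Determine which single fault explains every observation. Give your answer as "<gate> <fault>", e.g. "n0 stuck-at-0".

Fault-free values for test 1 (A=1, B=1, C=0, D=1): n0=0, n1=1, n2=0, n3=1, n4=0, n5=0, n6=0, n7=1, giving Y=1. Observed 0.
Test 1: faults giving observed 0 are {n2 stuck-at-1, n2 inverted output, n4 stuck-at-1, n4 inverted output, n5 stuck-at-1, n5 inverted output, n6 stuck-at-1, n6 inverted output, n7 stuck-at-0, n7 inverted output}.
Test 2 (A=1, B=0, C=1, D=1): fault-free n0=1, n1=1, n2=0, n3=1, n4=1, n5=1, n6=1, n7=0 → 0; observed 1. Eliminates n2 stuck-at-1, n2 inverted output, n4 stuck-at-1, n5 stuck-at-1, n5 inverted output, n6 stuck-at-1, n6 inverted output, n7 stuck-at-0.
Test 3 (A=1, B=0, C=0, D=0): fault-free n0=0, n1=0, n2=1, n3=0, n4=1, n5=0, n6=1, n7=0 → 0; observed 0. Eliminates n7 inverted output.
Only n4 inverted output is consistent with every test.

n4 inverted output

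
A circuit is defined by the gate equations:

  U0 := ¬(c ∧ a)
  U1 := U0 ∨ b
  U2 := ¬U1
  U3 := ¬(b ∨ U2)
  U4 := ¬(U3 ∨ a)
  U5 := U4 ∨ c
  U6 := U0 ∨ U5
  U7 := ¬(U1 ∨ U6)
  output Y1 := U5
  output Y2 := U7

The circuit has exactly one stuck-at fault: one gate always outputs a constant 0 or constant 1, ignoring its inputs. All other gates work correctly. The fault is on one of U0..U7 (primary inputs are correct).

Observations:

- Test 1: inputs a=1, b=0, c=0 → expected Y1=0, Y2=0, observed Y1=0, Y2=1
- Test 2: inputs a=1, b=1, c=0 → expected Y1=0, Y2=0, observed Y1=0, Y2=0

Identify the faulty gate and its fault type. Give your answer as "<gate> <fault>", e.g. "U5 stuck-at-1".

Fault-free values for test 1 (a=1, b=0, c=0): U0=1, U1=1, U2=0, U3=1, U4=0, U5=0, U6=1, U7=0, giving Y1=0, Y2=0. Observed Y1=0, Y2=1.
Test 1: faults giving observed Y1=0, Y2=1 are {U0 stuck-at-0, U7 stuck-at-1}.
Test 2 (a=1, b=1, c=0): fault-free U0=1, U1=1, U2=0, U3=0, U4=0, U5=0, U6=1, U7=0 → Y1=0, Y2=0; observed Y1=0, Y2=0. Eliminates U7 stuck-at-1.
Only U0 stuck-at-0 is consistent with every test.

U0 stuck-at-0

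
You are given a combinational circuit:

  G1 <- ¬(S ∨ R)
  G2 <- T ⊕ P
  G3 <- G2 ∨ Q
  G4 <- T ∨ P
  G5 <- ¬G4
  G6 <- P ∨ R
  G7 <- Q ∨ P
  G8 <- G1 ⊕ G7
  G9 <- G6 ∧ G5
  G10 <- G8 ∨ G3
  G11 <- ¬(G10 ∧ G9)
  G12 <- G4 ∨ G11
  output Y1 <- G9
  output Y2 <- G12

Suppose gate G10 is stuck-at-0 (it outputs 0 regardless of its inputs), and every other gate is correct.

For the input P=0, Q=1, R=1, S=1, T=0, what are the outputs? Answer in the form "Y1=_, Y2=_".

Propagate with G10 forced: G1=0, G2=0, G3=1, G4=0, G5=1, G6=1, G7=1, G8=1, G9=1, G10=0 [stuck-at-0], G11=1, G12=1.
So the outputs are Y1=1, Y2=1. (Without the fault they would be Y1=1, Y2=0.)

Y1=1, Y2=1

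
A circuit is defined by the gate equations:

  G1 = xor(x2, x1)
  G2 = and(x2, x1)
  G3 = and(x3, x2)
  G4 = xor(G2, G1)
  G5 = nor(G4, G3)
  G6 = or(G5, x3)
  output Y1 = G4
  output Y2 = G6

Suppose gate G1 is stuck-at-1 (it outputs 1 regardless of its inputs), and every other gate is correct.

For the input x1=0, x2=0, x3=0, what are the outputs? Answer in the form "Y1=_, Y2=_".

Y1=1, Y2=0

Propagate with G1 forced: G1=1 [stuck-at-1], G2=0, G3=0, G4=1, G5=0, G6=0.
So the outputs are Y1=1, Y2=0. (Without the fault they would be Y1=0, Y2=1.)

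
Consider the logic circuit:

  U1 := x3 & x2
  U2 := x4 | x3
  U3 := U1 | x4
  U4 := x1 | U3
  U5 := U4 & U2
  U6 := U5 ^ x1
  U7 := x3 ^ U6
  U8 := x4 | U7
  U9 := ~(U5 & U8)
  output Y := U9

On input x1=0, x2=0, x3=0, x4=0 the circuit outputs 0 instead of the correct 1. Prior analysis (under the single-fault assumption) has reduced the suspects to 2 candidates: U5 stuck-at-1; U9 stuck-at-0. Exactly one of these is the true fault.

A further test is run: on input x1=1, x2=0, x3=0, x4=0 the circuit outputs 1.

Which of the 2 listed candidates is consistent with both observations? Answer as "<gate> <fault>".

U5 stuck-at-1

Evaluate each candidate on input x1=1, x2=0, x3=0, x4=0:
  U5 stuck-at-1: U1=0, U2=0, U3=0, U4=1, U5=1 [stuck-at-1], U6=0, U7=0, U8=0, U9=1 → 1 — matches
  U9 stuck-at-0: U1=0, U2=0, U3=0, U4=1, U5=0, U6=1, U7=1, U8=1, U9=0 [stuck-at-0] → 0 — eliminated
Only U5 stuck-at-1 reproduces the observed 1.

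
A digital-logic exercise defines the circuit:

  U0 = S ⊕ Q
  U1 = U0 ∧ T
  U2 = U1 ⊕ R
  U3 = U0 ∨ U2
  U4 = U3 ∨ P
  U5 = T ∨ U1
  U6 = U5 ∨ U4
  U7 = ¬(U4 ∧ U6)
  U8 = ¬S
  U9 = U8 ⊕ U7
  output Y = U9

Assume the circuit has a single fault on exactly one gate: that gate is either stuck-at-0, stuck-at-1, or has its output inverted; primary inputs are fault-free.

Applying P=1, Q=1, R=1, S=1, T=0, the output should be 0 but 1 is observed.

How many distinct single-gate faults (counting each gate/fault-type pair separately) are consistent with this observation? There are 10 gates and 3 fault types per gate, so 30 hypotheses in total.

10

Fault-free: U0=0, U1=0, U2=1, U3=1, U4=1, U5=0, U6=1, U7=0, U8=0, U9=0 → 0. Observed 1.
  U0: none of the 3 fault types match ✗
  U1: none of the 3 fault types match ✗
  U2: none of the 3 fault types match ✗
  U3: none of the 3 fault types match ✗
  U4: stuck-at-0, inverted output ✓; others ✗
  U5: none of the 3 fault types match ✗
  U6: stuck-at-0, inverted output ✓; others ✗
  U7: stuck-at-1, inverted output ✓; others ✗
  U8: stuck-at-1, inverted output ✓; others ✗
  U9: stuck-at-1, inverted output ✓; others ✗
Consistent faults: {U4 stuck-at-0, U4 inverted output, U6 stuck-at-0, U6 inverted output, U7 stuck-at-1, U7 inverted output, U8 stuck-at-1, U8 inverted output, U9 stuck-at-1, U9 inverted output} — 10 in all.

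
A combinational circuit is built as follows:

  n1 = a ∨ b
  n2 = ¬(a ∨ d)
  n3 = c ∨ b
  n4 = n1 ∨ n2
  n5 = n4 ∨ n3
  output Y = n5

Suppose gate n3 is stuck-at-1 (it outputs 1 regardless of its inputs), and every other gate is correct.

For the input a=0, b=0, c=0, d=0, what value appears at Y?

Propagate with n3 forced: n1=0, n2=1, n3=1 [stuck-at-1], n4=1, n5=1.
So Y = 1. (Same as the fault-free value — the fault is masked on this input.)

1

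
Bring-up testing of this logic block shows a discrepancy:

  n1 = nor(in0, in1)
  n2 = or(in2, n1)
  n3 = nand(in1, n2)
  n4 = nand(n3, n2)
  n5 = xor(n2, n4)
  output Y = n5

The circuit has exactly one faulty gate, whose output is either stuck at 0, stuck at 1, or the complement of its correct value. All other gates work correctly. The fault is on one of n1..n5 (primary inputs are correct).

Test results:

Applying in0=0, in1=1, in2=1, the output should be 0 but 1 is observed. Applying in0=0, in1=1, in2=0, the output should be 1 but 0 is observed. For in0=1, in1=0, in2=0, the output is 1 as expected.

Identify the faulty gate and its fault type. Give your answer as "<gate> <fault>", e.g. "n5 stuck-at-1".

Fault-free values for test 1 (in0=0, in1=1, in2=1): n1=0, n2=1, n3=0, n4=1, n5=0, giving Y=0. Observed 1.
Test 1: faults giving observed 1 are {n2 stuck-at-0, n2 inverted output, n3 stuck-at-1, n3 inverted output, n4 stuck-at-0, n4 inverted output, n5 stuck-at-1, n5 inverted output}.
Test 2 (in0=0, in1=1, in2=0): fault-free n1=0, n2=0, n3=1, n4=1, n5=1 → 1; observed 0. Eliminates n2 stuck-at-0, n3 stuck-at-1, n3 inverted output, n5 stuck-at-1.
Test 3 (in0=1, in1=0, in2=0): fault-free n1=0, n2=0, n3=1, n4=1, n5=1 → 1; observed 1. Eliminates n4 stuck-at-0, n4 inverted output, n5 inverted output.
Only n2 inverted output is consistent with every test.

n2 inverted output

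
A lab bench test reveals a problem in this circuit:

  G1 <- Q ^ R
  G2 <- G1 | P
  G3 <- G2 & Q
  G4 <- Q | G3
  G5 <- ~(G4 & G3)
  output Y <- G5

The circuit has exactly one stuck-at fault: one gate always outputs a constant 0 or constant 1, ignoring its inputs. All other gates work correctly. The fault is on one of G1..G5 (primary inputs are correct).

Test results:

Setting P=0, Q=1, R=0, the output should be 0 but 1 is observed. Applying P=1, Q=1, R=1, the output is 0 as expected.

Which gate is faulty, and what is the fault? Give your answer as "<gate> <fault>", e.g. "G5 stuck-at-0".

Fault-free values for test 1 (P=0, Q=1, R=0): G1=1, G2=1, G3=1, G4=1, G5=0, giving Y=0. Observed 1.
Test 1: faults giving observed 1 are {G1 stuck-at-0, G2 stuck-at-0, G3 stuck-at-0, G4 stuck-at-0, G5 stuck-at-1}.
Test 2 (P=1, Q=1, R=1): fault-free G1=0, G2=1, G3=1, G4=1, G5=0 → 0; observed 0. Eliminates G2 stuck-at-0, G3 stuck-at-0, G4 stuck-at-0, G5 stuck-at-1.
Only G1 stuck-at-0 is consistent with every test.

G1 stuck-at-0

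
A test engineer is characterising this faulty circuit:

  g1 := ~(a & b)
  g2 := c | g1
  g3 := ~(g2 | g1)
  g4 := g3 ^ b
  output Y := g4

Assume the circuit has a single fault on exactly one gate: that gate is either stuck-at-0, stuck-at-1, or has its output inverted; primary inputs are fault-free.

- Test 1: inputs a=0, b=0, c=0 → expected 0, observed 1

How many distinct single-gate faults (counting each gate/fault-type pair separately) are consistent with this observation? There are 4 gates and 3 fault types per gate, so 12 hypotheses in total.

Fault-free: g1=1, g2=1, g3=0, g4=0 → 0. Observed 1.
  g1 stuck-at-0: output 1 ✓
  g1 stuck-at-1: output 0 ✗
  g1 inverted output: output 1 ✓
  g2 stuck-at-0: output 0 ✗
  g2 stuck-at-1: output 0 ✗
  g2 inverted output: output 0 ✗
  g3 stuck-at-0: output 0 ✗
  g3 stuck-at-1: output 1 ✓
  g3 inverted output: output 1 ✓
  g4 stuck-at-0: output 0 ✗
  g4 stuck-at-1: output 1 ✓
  g4 inverted output: output 1 ✓
Consistent faults: {g1 stuck-at-0, g1 inverted output, g3 stuck-at-1, g3 inverted output, g4 stuck-at-1, g4 inverted output} — 6 in all.

6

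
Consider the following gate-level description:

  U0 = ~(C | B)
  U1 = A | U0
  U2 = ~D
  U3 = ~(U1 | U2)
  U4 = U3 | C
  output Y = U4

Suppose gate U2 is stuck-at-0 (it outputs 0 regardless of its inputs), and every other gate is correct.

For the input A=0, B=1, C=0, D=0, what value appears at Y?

Propagate with U2 forced: U0=0, U1=0, U2=0 [stuck-at-0], U3=1, U4=1.
So Y = 1. (Without the fault it would be 0.)

1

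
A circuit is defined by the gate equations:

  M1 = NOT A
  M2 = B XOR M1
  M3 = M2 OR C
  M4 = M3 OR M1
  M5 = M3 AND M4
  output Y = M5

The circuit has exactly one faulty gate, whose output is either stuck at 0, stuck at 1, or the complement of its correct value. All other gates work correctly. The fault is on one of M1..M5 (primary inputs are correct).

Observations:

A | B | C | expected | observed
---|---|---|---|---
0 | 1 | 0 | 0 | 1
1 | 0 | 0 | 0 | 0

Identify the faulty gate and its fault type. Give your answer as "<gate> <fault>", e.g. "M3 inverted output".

Fault-free values for test 1 (A=0, B=1, C=0): M1=1, M2=0, M3=0, M4=1, M5=0, giving Y=0. Observed 1.
Test 1: faults giving observed 1 are {M1 stuck-at-0, M1 inverted output, M2 stuck-at-1, M2 inverted output, M3 stuck-at-1, M3 inverted output, M5 stuck-at-1, M5 inverted output}.
Test 2 (A=1, B=0, C=0): fault-free M1=0, M2=0, M3=0, M4=0, M5=0 → 0; observed 0. Eliminates M1 inverted output, M2 stuck-at-1, M2 inverted output, M3 stuck-at-1, M3 inverted output, M5 stuck-at-1, M5 inverted output.
Only M1 stuck-at-0 is consistent with every test.

M1 stuck-at-0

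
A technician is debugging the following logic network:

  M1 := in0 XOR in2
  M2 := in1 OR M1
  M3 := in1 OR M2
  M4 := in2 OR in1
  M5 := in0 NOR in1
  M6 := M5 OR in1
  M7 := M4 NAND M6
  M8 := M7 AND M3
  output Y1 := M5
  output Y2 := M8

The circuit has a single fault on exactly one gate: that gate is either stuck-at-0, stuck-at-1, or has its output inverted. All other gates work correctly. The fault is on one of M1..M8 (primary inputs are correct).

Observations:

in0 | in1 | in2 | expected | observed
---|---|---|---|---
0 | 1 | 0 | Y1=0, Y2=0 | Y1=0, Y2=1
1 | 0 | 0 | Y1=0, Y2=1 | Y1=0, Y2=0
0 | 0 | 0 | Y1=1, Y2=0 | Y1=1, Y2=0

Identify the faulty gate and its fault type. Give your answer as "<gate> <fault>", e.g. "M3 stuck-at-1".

Fault-free values for test 1 (in0=0, in1=1, in2=0): M1=0, M2=1, M3=1, M4=1, M5=0, M6=1, M7=0, M8=0, giving Y1=0, Y2=0. Observed Y1=0, Y2=1.
Test 1: faults giving observed Y1=0, Y2=1 are {M4 stuck-at-0, M4 inverted output, M6 stuck-at-0, M6 inverted output, M7 stuck-at-1, M7 inverted output, M8 stuck-at-1, M8 inverted output}.
Test 2 (in0=1, in1=0, in2=0): fault-free M1=1, M2=1, M3=1, M4=0, M5=0, M6=0, M7=1, M8=1 → Y1=0, Y2=1; observed Y1=0, Y2=0. Eliminates M4 stuck-at-0, M4 inverted output, M6 stuck-at-0, M6 inverted output, M7 stuck-at-1, M8 stuck-at-1.
Test 3 (in0=0, in1=0, in2=0): fault-free M1=0, M2=0, M3=0, M4=0, M5=1, M6=1, M7=1, M8=0 → Y1=1, Y2=0; observed Y1=1, Y2=0. Eliminates M8 inverted output.
Only M7 inverted output is consistent with every test.

M7 inverted output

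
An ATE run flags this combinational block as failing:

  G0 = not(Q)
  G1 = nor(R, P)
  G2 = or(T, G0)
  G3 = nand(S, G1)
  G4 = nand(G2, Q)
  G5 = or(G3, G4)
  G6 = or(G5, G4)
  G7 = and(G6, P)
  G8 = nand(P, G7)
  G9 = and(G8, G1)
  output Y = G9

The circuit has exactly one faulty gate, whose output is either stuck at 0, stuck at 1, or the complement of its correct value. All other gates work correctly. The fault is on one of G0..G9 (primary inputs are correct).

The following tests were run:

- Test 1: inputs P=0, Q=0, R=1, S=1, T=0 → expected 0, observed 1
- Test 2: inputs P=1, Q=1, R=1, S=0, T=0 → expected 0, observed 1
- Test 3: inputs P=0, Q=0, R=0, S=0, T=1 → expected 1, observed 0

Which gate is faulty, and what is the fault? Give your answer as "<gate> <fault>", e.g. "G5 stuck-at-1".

G9 inverted output

Fault-free values for test 1 (P=0, Q=0, R=1, S=1, T=0): G0=1, G1=0, G2=1, G3=1, G4=1, G5=1, G6=1, G7=0, G8=1, G9=0, giving Y=0. Observed 1.
Test 1: faults giving observed 1 are {G1 stuck-at-1, G1 inverted output, G9 stuck-at-1, G9 inverted output}.
Test 2 (P=1, Q=1, R=1, S=0, T=0): fault-free G0=0, G1=0, G2=0, G3=1, G4=1, G5=1, G6=1, G7=1, G8=0, G9=0 → 0; observed 1. Eliminates G1 stuck-at-1, G1 inverted output.
Test 3 (P=0, Q=0, R=0, S=0, T=1): fault-free G0=1, G1=1, G2=1, G3=1, G4=1, G5=1, G6=1, G7=0, G8=1, G9=1 → 1; observed 0. Eliminates G9 stuck-at-1.
Only G9 inverted output is consistent with every test.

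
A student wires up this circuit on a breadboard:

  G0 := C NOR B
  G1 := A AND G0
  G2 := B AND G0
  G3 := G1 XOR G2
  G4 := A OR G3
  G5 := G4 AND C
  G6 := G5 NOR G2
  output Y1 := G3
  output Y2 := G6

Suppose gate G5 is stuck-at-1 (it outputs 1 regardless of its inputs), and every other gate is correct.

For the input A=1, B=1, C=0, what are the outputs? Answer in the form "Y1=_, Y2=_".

Propagate with G5 forced: G0=0, G1=0, G2=0, G3=0, G4=1, G5=1 [stuck-at-1], G6=0.
So the outputs are Y1=0, Y2=0. (Without the fault they would be Y1=0, Y2=1.)

Y1=0, Y2=0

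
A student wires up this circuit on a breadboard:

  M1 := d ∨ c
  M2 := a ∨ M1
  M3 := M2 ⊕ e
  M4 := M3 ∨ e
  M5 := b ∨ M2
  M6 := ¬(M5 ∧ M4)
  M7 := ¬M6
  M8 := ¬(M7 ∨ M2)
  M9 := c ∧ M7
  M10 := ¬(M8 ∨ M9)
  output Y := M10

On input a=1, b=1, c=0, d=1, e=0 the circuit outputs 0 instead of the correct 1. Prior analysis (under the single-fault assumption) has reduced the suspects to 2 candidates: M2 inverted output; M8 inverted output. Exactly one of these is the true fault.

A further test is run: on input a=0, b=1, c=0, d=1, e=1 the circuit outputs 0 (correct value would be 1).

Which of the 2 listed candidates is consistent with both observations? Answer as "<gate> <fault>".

M8 inverted output

Evaluate each candidate on input a=0, b=1, c=0, d=1, e=1:
  M2 inverted output: M1=1, M2=0 [inverted output], M3=1, M4=1, M5=1, M6=0, M7=1, M8=0, M9=0, M10=1 → 1 — eliminated
  M8 inverted output: M1=1, M2=1, M3=0, M4=1, M5=1, M6=0, M7=1, M8=1 [inverted output], M9=0, M10=0 → 0 — matches
Only M8 inverted output reproduces the observed 0.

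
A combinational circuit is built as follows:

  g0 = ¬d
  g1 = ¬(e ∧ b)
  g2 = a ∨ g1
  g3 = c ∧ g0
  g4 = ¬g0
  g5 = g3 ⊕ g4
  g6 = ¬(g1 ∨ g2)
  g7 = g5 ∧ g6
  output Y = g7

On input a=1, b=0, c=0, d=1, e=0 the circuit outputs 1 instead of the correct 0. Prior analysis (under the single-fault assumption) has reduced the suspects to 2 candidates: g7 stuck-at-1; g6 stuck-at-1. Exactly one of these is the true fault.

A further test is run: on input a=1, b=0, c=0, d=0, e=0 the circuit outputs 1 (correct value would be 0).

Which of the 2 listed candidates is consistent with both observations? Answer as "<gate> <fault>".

g7 stuck-at-1

Evaluate each candidate on input a=1, b=0, c=0, d=0, e=0:
  g7 stuck-at-1: g0=1, g1=1, g2=1, g3=0, g4=0, g5=0, g6=0, g7=1 [stuck-at-1] → 1 — matches
  g6 stuck-at-1: g0=1, g1=1, g2=1, g3=0, g4=0, g5=0, g6=1 [stuck-at-1], g7=0 → 0 — eliminated
Only g7 stuck-at-1 reproduces the observed 1.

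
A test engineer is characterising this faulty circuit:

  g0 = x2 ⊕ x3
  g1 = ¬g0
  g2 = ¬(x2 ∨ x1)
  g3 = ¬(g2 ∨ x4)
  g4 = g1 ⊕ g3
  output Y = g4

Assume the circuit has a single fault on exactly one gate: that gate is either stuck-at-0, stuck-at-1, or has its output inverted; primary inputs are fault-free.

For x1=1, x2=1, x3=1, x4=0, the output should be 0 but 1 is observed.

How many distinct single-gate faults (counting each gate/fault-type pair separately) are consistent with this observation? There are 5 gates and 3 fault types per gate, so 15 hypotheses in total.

10

Fault-free: g0=0, g1=1, g2=0, g3=1, g4=0 → 0. Observed 1.
  g0: stuck-at-1, inverted output ✓; others ✗
  g1: stuck-at-0, inverted output ✓; others ✗
  g2: stuck-at-1, inverted output ✓; others ✗
  g3: stuck-at-0, inverted output ✓; others ✗
  g4: stuck-at-1, inverted output ✓; others ✗
Consistent faults: {g0 stuck-at-1, g0 inverted output, g1 stuck-at-0, g1 inverted output, g2 stuck-at-1, g2 inverted output, g3 stuck-at-0, g3 inverted output, g4 stuck-at-1, g4 inverted output} — 10 in all.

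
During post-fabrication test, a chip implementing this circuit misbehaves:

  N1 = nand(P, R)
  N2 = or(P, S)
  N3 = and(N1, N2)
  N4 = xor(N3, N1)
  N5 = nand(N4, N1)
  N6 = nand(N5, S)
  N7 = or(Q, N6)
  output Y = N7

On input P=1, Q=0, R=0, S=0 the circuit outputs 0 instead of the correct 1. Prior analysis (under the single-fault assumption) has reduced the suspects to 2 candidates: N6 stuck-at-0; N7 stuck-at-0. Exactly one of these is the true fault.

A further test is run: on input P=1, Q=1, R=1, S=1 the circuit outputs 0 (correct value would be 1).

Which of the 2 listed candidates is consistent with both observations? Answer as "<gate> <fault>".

N7 stuck-at-0

Evaluate each candidate on input P=1, Q=1, R=1, S=1:
  N6 stuck-at-0: N1=0, N2=1, N3=0, N4=0, N5=1, N6=0 [stuck-at-0], N7=1 → 1 — eliminated
  N7 stuck-at-0: N1=0, N2=1, N3=0, N4=0, N5=1, N6=0, N7=0 [stuck-at-0] → 0 — matches
Only N7 stuck-at-0 reproduces the observed 0.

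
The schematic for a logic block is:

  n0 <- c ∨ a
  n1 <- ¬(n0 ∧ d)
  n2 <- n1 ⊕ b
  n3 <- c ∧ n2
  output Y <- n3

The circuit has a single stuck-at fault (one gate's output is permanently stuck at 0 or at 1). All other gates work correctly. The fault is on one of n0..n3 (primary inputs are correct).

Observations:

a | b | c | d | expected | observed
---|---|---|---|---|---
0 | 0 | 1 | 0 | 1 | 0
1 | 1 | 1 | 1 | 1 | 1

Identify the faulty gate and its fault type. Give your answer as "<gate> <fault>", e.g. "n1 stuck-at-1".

Fault-free values for test 1 (a=0, b=0, c=1, d=0): n0=1, n1=1, n2=1, n3=1, giving Y=1. Observed 0.
Test 1: faults giving observed 0 are {n1 stuck-at-0, n2 stuck-at-0, n3 stuck-at-0}.
Test 2 (a=1, b=1, c=1, d=1): fault-free n0=1, n1=0, n2=1, n3=1 → 1; observed 1. Eliminates n2 stuck-at-0, n3 stuck-at-0.
Only n1 stuck-at-0 is consistent with every test.

n1 stuck-at-0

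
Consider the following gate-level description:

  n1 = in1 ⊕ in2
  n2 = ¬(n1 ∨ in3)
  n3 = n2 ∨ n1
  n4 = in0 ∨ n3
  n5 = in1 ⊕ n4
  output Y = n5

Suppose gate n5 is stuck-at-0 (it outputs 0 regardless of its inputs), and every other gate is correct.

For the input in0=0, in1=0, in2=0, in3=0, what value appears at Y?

0

Propagate with n5 forced: n1=0, n2=1, n3=1, n4=1, n5=0 [stuck-at-0].
So Y = 0. (Without the fault it would be 1.)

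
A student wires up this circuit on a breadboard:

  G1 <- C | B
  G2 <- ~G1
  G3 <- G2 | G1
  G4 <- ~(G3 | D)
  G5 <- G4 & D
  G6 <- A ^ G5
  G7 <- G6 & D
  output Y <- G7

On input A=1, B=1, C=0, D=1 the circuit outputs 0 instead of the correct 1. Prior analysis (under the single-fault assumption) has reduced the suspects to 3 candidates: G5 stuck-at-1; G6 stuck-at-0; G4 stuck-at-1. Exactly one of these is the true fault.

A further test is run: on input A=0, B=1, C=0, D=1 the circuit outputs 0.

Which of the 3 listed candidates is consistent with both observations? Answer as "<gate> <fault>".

Evaluate each candidate on input A=0, B=1, C=0, D=1:
  G5 stuck-at-1: G1=1, G2=0, G3=1, G4=0, G5=1 [stuck-at-1], G6=1, G7=1 → 1 — eliminated
  G6 stuck-at-0: G1=1, G2=0, G3=1, G4=0, G5=0, G6=0 [stuck-at-0], G7=0 → 0 — matches
  G4 stuck-at-1: G1=1, G2=0, G3=1, G4=1 [stuck-at-1], G5=1, G6=1, G7=1 → 1 — eliminated
Only G6 stuck-at-0 reproduces the observed 0.

G6 stuck-at-0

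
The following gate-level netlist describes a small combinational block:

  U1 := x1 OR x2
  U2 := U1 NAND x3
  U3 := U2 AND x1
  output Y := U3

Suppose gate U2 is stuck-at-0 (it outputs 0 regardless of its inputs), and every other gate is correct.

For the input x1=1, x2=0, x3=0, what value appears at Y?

0

Propagate with U2 forced: U1=1, U2=0 [stuck-at-0], U3=0.
So Y = 0. (Without the fault it would be 1.)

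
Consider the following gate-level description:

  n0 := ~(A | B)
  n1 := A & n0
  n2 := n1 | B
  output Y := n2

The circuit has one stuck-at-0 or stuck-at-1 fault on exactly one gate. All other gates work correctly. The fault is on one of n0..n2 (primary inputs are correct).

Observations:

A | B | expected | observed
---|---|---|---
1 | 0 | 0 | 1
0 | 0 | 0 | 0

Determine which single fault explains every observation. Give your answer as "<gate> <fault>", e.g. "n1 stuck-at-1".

n0 stuck-at-1

Fault-free values for test 1 (A=1, B=0): n0=0, n1=0, n2=0, giving Y=0. Observed 1.
Test 1: faults giving observed 1 are {n0 stuck-at-1, n1 stuck-at-1, n2 stuck-at-1}.
Test 2 (A=0, B=0): fault-free n0=1, n1=0, n2=0 → 0; observed 0. Eliminates n1 stuck-at-1, n2 stuck-at-1.
Only n0 stuck-at-1 is consistent with every test.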